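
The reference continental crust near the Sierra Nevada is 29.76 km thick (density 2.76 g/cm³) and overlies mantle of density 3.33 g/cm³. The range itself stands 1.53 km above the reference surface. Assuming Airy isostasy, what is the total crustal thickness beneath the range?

Root depth r = h ρ_c / (ρ_m − ρ_c) = 1.53 km × 2.76 / 0.57 = 7.408 km.
Total thickness = T + h + r = 29.76 km + 1.53 km + 7.408 km = 38.7 km.

38.7 km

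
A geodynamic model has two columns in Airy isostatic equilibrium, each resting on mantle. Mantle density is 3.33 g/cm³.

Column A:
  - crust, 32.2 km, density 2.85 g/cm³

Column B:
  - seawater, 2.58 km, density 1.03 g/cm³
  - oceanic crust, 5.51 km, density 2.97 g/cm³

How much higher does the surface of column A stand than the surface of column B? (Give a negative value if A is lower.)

For any compensation level in the mantle, the mantle terms cancel and isostasy reduces to e = (Σt_A − Σt_B) − (Σ(ρt)_A − Σ(ρt)_B) / ρ_m.
Σt_A = 32.2 km; Σt_B = 8.09 km; Σ(ρt)_A = 91.77; Σ(ρt)_B = 19.0221 (in km·g/cm³).
e = (32.2 − 8.09) − (91.77 − 19.0221) / 3.33 = 2.26 km.

2.26 km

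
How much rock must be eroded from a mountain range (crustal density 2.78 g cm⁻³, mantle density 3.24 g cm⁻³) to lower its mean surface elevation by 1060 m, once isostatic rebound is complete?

7470 m

Net drop Δ = e − u = e − e ρ_c/ρ_m = e (ρ_m − ρ_c)/ρ_m.
e = Δ ρ_m/(ρ_m − ρ_c) = 1060 m × 3.24/0.46 = 7470 m.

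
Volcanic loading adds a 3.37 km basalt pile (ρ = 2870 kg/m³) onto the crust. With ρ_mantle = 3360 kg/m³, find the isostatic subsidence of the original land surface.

2.88 km

Subaerial loading: s = t ρ_load / ρ_m.
s = 3.37 km × 2870/3360 = 2.88 km.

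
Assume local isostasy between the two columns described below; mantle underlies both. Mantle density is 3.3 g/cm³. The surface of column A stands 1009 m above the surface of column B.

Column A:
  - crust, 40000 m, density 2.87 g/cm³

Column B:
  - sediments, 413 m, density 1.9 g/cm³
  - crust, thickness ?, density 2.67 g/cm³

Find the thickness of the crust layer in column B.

21100 m

Take the compensation level at the base of the deeper column (depth z_c below the surface of column A) and equate Σ ρ_i t_i down to z_c; mantle fills any gap and the z_c terms cancel.
Column A: 40000×2.87 + (z_c − 40000)×3.3
Column B: 1009×0 + 413×1.9 + x×2.67 + (z_c − 1009 − 413 − x)×3.3
The z_c×3.3 term appears on both sides and cancels. Collect the known terms of each column as K = Σ(ρt)_known − 3.3 × (depth of known layers): K_A = 114800 − 3.3×40000 = −17200; K_B = 784.7 − 3.3×(1009 + 413) = −3907.9.
Balance: K_A = K_B − x×(3.3 − 2.67), so x = (K_B − K_A)/(3.3 − 2.67) = 13292.1/0.63 = 21100 m.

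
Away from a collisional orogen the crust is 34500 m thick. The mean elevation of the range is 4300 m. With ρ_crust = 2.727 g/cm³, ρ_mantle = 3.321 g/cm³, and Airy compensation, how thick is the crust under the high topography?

Root depth r = h ρ_c / (ρ_m − ρ_c) = 4300 m × 2.727 / 0.594 = 19740 m.
Total thickness = T + h + r = 34500 m + 4300 m + 19740 m = 58500 m.

58500 m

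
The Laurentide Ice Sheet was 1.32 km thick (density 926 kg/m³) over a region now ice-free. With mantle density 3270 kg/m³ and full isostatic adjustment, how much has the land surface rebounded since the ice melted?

0.374 km

Removing the load lets mantle flow back in; uplift u satisfies ρ_ice t = ρ_m u.
u = t ρ_ice/ρ_m = 1.32 km × 926/3270 = 0.374 km.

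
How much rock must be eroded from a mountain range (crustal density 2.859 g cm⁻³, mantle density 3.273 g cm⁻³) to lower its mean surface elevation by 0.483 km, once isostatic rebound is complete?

3.82 km

Net drop Δ = e − u = e − e ρ_c/ρ_m = e (ρ_m − ρ_c)/ρ_m.
e = Δ ρ_m/(ρ_m − ρ_c) = 0.483 km × 3.273/0.414 = 3.82 km.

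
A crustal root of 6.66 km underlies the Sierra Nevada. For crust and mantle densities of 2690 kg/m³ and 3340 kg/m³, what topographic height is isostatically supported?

For local isostatic compensation: ρ_c h = (ρ_m − ρ_c) r.
h = r (ρ_m − ρ_c) / ρ_c = 6.66 km × (3340 − 2690) / 2690 = 1.61 km.

1.61 km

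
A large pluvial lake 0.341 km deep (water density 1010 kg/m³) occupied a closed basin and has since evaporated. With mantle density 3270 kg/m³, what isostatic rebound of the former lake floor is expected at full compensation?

u = d ρ_w/ρ_m = 0.341 km × 1010/3270 = 0.105 km.

0.105 km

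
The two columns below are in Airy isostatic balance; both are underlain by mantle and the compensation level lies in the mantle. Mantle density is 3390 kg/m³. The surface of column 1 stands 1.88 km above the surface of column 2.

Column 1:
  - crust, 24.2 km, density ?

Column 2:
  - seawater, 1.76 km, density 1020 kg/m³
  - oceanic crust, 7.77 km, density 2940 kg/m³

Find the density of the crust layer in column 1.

2810 kg/m³

Take the compensation level at the base of the deeper column (depth z_c below the surface of column 1) and equate Σ ρ_i t_i down to z_c; mantle fills any gap and the z_c terms cancel.
Column 1: 24.2×ρ + (z_c − 24.2)×3390
Column 2: 1.88×0 + 1.76×1020 + 7.77×2940 + (z_c − 1.88 − 9.53)×3390
The z_c×3390 term appears on both sides and cancels. Collect the known terms of each column as K = Σ(ρt)_known − 3390 × (depth of known layers): K_1 = 0 − 3390×24.2 = −82038; K_2 = 24639 − 3390×(1.88 + 9.53) = −14040.9.
Balance: K_1 + 24.2×ρ = K_2, so ρ = (K_2 − K_1)/24.2 = 67997.1/24.2 = 2810 kg/m³.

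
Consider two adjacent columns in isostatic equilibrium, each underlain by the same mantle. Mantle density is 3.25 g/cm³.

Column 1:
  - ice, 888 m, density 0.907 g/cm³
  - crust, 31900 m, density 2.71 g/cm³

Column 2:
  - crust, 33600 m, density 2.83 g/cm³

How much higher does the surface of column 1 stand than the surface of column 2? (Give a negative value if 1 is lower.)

1600 m

For any compensation level in the mantle, the mantle terms cancel and isostasy reduces to e = (Σt_1 − Σt_2) − (Σ(ρt)_1 − Σ(ρt)_2) / ρ_m.
Σt_1 = 32788 m; Σt_2 = 33600 m; Σ(ρt)_1 = 87254.416; Σ(ρt)_2 = 95088 (in m·g/cm³).
e = (32788 − 33600) − (87254.416 − 95088) / 3.25 = 1600 m.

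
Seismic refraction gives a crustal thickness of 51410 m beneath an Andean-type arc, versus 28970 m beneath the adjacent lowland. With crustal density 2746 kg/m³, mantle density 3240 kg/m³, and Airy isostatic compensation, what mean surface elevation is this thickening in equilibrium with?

Excess crust Δ = 51410 m − 28970 m = 22440 m, split between elevation h and root r with h + r = Δ.
Airy balance ρ_c h = (ρ_m − ρ_c) r gives r = h ρ_c/(ρ_m − ρ_c), so h (1 + ρ_c/(ρ_m − ρ_c)) = Δ, i.e. h = Δ (ρ_m − ρ_c)/ρ_m.
h = 22440 m × 494/3240 = 3420 m.

3420 m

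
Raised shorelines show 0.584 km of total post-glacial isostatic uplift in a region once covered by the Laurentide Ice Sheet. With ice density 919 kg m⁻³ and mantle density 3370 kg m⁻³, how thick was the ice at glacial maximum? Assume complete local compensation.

2.14 km

u = t ρ_ice/ρ_m → t = u ρ_m/ρ_ice = 0.584 km × 3370/919 = 2.14 km.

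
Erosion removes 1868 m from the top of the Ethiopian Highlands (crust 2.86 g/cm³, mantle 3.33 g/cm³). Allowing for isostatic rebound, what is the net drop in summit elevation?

Rebound u = e ρ_c/ρ_m = 1868 m × 2.86/3.33 = 1604 m.
Net surface drop = e − u = 1868 m − 1604 m = e (ρ_m − ρ_c)/ρ_m = 264 m.

264 m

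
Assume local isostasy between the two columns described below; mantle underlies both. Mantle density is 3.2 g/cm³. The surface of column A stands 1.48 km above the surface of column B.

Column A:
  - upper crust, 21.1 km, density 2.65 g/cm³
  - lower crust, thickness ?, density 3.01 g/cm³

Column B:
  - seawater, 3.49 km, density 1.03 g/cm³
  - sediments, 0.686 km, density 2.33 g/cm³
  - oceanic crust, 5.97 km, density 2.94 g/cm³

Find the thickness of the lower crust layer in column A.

15 km

Take the compensation level at the base of the deeper column (depth z_c below the surface of column A) and equate Σ ρ_i t_i down to z_c; mantle fills any gap and the z_c terms cancel.
Column A: 21.1×2.65 + x×3.01 + (z_c − 21.1 − x)×3.2
Column B: 1.48×0 + 3.49×1.03 + 0.686×2.33 + 5.97×2.94 + (z_c − 1.48 − 10.146)×3.2
The z_c×3.2 term appears on both sides and cancels. Collect the known terms of each column as K = Σ(ρt)_known − 3.2 × (depth of known layers): K_A = 55.915 − 3.2×21.1 = −11.605; K_B = 22.74488 − 3.2×(1.48 + 10.146) = −14.45832.
Balance: K_A − x×(3.2 − 3.01) = K_B, so x = (K_A − K_B)/(3.2 − 3.01) = 2.85332/0.19 = 15 km.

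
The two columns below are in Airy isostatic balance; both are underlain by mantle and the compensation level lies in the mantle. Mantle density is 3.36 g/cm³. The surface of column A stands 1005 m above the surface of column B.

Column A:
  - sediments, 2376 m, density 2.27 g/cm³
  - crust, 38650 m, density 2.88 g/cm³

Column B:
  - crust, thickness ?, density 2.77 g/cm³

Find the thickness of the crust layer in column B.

30100 m

Take the compensation level at the base of the deeper column (depth z_c below the surface of column A) and equate Σ ρ_i t_i down to z_c; mantle fills any gap and the z_c terms cancel.
Column A: 2376×2.27 + 38650×2.88 + (z_c − 41026)×3.36
Column B: 1005×0 + x×2.77 + (z_c − 1005 − 0 − x)×3.36
The z_c×3.36 term appears on both sides and cancels. Collect the known terms of each column as K = Σ(ρt)_known − 3.36 × (depth of known layers): K_A = 116705.52 − 3.36×41026 = −21141.84; K_B = 0 − 3.36×(1005 + 0) = −3376.8.
Balance: K_A = K_B − x×(3.36 − 2.77), so x = (K_B − K_A)/(3.36 − 2.77) = 17765/0.59 = 30100 m.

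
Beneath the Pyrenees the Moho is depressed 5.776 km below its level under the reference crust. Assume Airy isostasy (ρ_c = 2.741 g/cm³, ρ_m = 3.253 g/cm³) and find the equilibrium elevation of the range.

1.08 km

Equating mass per unit area of the two columns: ρ_c h = (ρ_m − ρ_c) r.
h = r (ρ_m − ρ_c) / ρ_c = 5.776 km × (3.253 − 2.741) / 2.741 = 1.08 km.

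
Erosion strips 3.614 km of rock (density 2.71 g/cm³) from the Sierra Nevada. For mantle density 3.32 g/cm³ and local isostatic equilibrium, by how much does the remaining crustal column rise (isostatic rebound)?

2.95 km

Unloading: uplift u = e ρ_c/ρ_m = 3.614 km × 2.71/3.32 = 2.95 km.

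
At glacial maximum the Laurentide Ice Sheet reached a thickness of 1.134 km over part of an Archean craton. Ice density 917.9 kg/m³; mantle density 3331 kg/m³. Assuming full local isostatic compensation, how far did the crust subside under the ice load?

0.312 km

In Airy isostatic equilibrium: the ice load ρ_ice t is balanced by mantle displaced below, ρ_m s.
s = t ρ_ice / ρ_m = 1.134 km × 917.9/3331 = 0.312 km.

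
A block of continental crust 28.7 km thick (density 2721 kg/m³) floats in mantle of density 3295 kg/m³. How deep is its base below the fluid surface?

Draft d = t ρ_obj/ρ_fluid = 28.7 km × 2721/3295 = 23.7 km.

23.7 km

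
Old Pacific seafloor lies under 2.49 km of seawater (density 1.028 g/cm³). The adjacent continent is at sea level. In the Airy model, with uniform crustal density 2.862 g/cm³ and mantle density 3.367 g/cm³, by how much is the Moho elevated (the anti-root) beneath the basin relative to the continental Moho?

By Archimedes' principle applied to the lithosphere: replacing crust with seawater at the top is compensated by replacing crust with mantle at the base: d (ρ_c − ρ_w) = a (ρ_m − ρ_c).
a = d (ρ_c − ρ_w)/(ρ_m − ρ_c) = 2.49 km × 1.834/0.505 = 9.04 km.

9.04 km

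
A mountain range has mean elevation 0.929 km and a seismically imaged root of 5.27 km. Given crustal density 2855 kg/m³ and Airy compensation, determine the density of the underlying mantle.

3360 kg/m³

Airy balance: ρ_c h = (ρ_m − ρ_c) r → ρ_m = ρ_c (1 + h/r).
ρ_m = 2855 × (1 + 0.929 km/5.27 km) = 3360 kg/m³.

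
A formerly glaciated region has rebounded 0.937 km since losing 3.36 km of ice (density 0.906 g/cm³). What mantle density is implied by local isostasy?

ρ_m = ρ_ice t / u = 0.906 × 3.36 km/0.937 km = 3.25 g/cm³.

3.25 g/cm³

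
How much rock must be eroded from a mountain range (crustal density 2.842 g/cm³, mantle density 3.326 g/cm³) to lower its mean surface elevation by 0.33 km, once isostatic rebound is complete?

2.27 km

Net drop Δ = e − u = e − e ρ_c/ρ_m = e (ρ_m − ρ_c)/ρ_m.
e = Δ ρ_m/(ρ_m − ρ_c) = 0.33 km × 3.326/0.484 = 2.27 km.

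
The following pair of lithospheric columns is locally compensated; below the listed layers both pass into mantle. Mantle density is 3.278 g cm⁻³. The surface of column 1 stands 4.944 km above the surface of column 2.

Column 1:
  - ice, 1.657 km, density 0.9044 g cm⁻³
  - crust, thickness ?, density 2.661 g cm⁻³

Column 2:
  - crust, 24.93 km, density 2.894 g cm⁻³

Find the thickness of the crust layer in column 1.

Take the compensation level at the base of the deeper column (depth z_c below the surface of column 1) and equate Σ ρ_i t_i down to z_c; mantle fills any gap and the z_c terms cancel.
Column 1: 1.657×0.9044 + x×2.661 + (z_c − 1.657 − x)×3.278
Column 2: 4.944×0 + 24.93×2.894 + (z_c − 4.944 − 24.93)×3.278
The z_c×3.278 term appears on both sides and cancels. Collect the known terms of each column as K = Σ(ρt)_known − 3.278 × (depth of known layers): K_1 = 1.4985908 − 3.278×1.657 = −3.9330552; K_2 = 72.14742 − 3.278×(4.944 + 24.93) = −25.779552.
Balance: K_1 − x×(3.278 − 2.661) = K_2, so x = (K_1 − K_2)/(3.278 − 2.661) = 21.8465/0.617 = 35.4 km.

35.4 km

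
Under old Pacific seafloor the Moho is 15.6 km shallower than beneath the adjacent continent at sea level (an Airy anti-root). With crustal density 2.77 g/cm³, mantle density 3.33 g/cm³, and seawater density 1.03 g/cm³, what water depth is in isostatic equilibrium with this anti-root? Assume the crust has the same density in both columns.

5.02 km

Replacing a thickness d of crust by seawater at the top must be balanced by replacing crust with mantle at the base: d (ρ_c − ρ_w) = a (ρ_m − ρ_c).
d = a (ρ_m − ρ_c)/(ρ_c − ρ_w) = 15.6 km × 0.56/1.74 = 5.02 km.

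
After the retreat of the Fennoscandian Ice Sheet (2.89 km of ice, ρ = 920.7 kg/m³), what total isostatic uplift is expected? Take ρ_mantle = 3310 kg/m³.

0.804 km

Removing the load lets mantle flow back in; uplift u satisfies ρ_ice t = ρ_m u.
u = t ρ_ice/ρ_m = 2.89 km × 920.7/3310 = 0.804 km.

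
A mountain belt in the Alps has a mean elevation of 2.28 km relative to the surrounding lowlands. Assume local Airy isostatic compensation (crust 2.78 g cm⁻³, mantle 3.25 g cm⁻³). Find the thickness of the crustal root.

13.5 km

Isostatic balance requires: the weight of the topography is balanced by the buoyancy of the root, ρ_c h = (ρ_m − ρ_c) r.
r = h · ρ_c / (ρ_m − ρ_c) = 2.28 km × 2.78 / (3.25 − 2.78) = 13.5 km.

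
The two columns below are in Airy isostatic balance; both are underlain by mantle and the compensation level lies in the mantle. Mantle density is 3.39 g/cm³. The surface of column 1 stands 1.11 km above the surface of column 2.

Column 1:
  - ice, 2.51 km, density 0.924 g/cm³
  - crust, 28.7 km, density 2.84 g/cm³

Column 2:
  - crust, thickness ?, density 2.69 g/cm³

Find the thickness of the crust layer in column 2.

26 km

Take the compensation level at the base of the deeper column (depth z_c below the surface of column 1) and equate Σ ρ_i t_i down to z_c; mantle fills any gap and the z_c terms cancel.
Column 1: 2.51×0.924 + 28.7×2.84 + (z_c − 31.21)×3.39
Column 2: 1.11×0 + x×2.69 + (z_c − 1.11 − 0 − x)×3.39
The z_c×3.39 term appears on both sides and cancels. Collect the known terms of each column as K = Σ(ρt)_known − 3.39 × (depth of known layers): K_1 = 83.82724 − 3.39×31.21 = −21.97466; K_2 = 0 − 3.39×(1.11 + 0) = −3.7629.
Balance: K_1 = K_2 − x×(3.39 − 2.69), so x = (K_2 − K_1)/(3.39 − 2.69) = 18.2118/0.7 = 26 km.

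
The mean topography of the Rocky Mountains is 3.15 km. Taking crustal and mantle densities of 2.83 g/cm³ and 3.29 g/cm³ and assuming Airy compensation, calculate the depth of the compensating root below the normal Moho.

By Archimedes' principle applied to the lithosphere: the weight of the topography is balanced by the buoyancy of the root, ρ_c h = (ρ_m − ρ_c) r.
r = h · ρ_c / (ρ_m − ρ_c) = 3.15 km × 2.83 / (3.29 − 2.83) = 19.4 km.

19.4 km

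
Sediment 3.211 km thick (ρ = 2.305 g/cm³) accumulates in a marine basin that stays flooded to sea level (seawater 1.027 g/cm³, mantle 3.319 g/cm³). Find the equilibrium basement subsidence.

Submarine loading: the sediment displaces seawater, and the subsidence is in turn flooded, so s (ρ_m − ρ_w) = t (ρ_sed − ρ_w).
s = 3.211 km × (2.305 − 1.027) / (3.319 − 1.027) = 1.79 km.

1.79 km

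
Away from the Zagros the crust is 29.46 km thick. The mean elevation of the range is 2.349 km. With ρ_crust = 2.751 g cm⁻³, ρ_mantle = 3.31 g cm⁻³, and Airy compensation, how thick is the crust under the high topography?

Root depth r = h ρ_c / (ρ_m − ρ_c) = 2.349 km × 2.751 / 0.559 = 11.56 km.
Total thickness = T + h + r = 29.46 km + 2.349 km + 11.56 km = 43.4 km.

43.4 km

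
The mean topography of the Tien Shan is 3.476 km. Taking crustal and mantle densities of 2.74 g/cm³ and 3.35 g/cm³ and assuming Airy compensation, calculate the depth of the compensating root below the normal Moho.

15.6 km

By Archimedes' principle applied to the lithosphere: the weight of the topography is balanced by the buoyancy of the root, ρ_c h = (ρ_m − ρ_c) r.
r = h · ρ_c / (ρ_m − ρ_c) = 3.476 km × 2.74 / (3.35 − 2.74) = 15.6 km.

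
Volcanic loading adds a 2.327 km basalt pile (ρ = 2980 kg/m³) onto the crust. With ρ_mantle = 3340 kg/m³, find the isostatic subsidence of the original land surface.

Subaerial loading: s = t ρ_load / ρ_m.
s = 2.327 km × 2980/3340 = 2.08 km.

2.08 km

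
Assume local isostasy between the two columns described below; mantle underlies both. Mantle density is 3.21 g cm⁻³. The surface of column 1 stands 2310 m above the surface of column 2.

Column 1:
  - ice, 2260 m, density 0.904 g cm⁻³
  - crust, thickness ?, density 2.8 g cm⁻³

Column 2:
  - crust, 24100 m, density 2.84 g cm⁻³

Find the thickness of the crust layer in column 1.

Take the compensation level at the base of the deeper column (depth z_c below the surface of column 1) and equate Σ ρ_i t_i down to z_c; mantle fills any gap and the z_c terms cancel.
Column 1: 2260×0.904 + x×2.8 + (z_c − 2260 − x)×3.21
Column 2: 2310×0 + 24100×2.84 + (z_c − 2310 − 24100)×3.21
The z_c×3.21 term appears on both sides and cancels. Collect the known terms of each column as K = Σ(ρt)_known − 3.21 × (depth of known layers): K_1 = 2043.04 − 3.21×2260 = −5211.56; K_2 = 68444 − 3.21×(2310 + 24100) = −16332.1.
Balance: K_1 − x×(3.21 − 2.8) = K_2, so x = (K_1 − K_2)/(3.21 − 2.8) = 11120.5/0.41 = 27100 m.

27100 m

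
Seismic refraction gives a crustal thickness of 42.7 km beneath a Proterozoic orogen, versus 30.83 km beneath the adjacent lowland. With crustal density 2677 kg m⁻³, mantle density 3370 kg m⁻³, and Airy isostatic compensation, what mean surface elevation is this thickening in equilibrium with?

2.44 km

Excess crust Δ = 42.7 km − 30.83 km = 11.87 km, split between elevation h and root r with h + r = Δ.
Airy balance ρ_c h = (ρ_m − ρ_c) r gives r = h ρ_c/(ρ_m − ρ_c), so h (1 + ρ_c/(ρ_m − ρ_c)) = Δ, i.e. h = Δ (ρ_m − ρ_c)/ρ_m.
h = 11.87 km × 693/3370 = 2.44 km.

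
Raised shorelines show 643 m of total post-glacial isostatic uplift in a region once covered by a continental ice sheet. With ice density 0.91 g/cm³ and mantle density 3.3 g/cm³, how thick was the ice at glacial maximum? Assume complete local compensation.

u = t ρ_ice/ρ_m → t = u ρ_m/ρ_ice = 643 m × 3.3/0.91 = 2330 m.

2330 m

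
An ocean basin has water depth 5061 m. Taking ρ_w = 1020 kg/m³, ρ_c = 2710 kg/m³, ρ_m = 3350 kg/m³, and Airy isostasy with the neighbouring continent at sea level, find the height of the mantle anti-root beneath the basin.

For local isostatic compensation: replacing crust with seawater at the top is compensated by replacing crust with mantle at the base: d (ρ_c − ρ_w) = a (ρ_m − ρ_c).
a = d (ρ_c − ρ_w)/(ρ_m − ρ_c) = 5061 m × 1690/640 = 13400 m.

13400 m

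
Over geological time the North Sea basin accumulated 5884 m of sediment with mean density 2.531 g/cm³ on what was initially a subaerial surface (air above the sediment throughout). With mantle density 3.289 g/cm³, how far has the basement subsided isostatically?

Subaerial load: s = t ρ_sed / ρ_m = 5884 m × 2.531/3.289 = 4530 m.

4530 m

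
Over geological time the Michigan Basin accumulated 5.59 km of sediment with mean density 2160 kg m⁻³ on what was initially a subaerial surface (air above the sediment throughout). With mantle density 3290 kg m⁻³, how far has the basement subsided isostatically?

Subaerial load: s = t ρ_sed / ρ_m = 5.59 km × 2160/3290 = 3.67 km.

3.67 km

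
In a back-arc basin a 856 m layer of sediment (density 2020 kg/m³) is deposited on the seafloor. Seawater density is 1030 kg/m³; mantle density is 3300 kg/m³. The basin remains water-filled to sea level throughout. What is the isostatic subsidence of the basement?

Submarine loading: the sediment displaces seawater, and the subsidence is in turn flooded, so s (ρ_m − ρ_w) = t (ρ_sed − ρ_w).
s = 856 m × (2020 − 1030) / (3300 − 1030) = 373 m.

373 m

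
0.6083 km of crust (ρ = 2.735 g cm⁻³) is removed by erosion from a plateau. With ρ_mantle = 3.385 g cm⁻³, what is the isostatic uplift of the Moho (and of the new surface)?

Unloading: uplift u = e ρ_c/ρ_m = 0.6083 km × 2.735/3.385 = 0.491 km.

0.491 km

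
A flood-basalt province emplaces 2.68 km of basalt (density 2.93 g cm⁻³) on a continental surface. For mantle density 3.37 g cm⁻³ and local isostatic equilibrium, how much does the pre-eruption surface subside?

Subaerial loading: s = t ρ_load / ρ_m.
s = 2.68 km × 2.93/3.37 = 2.33 km.

2.33 km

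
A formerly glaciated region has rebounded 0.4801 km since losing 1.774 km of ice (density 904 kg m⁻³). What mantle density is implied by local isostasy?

3340 kg m⁻³

ρ_m = ρ_ice t / u = 904 × 1.774 km/0.4801 km = 3340 kg m⁻³.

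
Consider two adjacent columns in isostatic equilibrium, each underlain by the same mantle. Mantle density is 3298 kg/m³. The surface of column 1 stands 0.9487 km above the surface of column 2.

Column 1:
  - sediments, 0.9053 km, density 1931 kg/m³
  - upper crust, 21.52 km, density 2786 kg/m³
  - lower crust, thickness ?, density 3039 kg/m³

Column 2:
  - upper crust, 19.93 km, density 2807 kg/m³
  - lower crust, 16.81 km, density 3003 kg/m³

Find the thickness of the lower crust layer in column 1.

Take the compensation level at the base of the deeper column (depth z_c below the surface of column 1) and equate Σ ρ_i t_i down to z_c; mantle fills any gap and the z_c terms cancel.
Column 1: 0.9053×1931 + 21.52×2786 + x×3039 + (z_c − 22.4253 − x)×3298
Column 2: 0.9487×0 + 19.93×2807 + 16.81×3003 + (z_c − 0.9487 − 36.74)×3298
The z_c×3298 term appears on both sides and cancels. Collect the known terms of each column as K = Σ(ρt)_known − 3298 × (depth of known layers): K_1 = 61702.8543 − 3298×22.4253 = −12255.7851; K_2 = 106423.94 − 3298×(0.9487 + 36.74) = −17873.3926.
Balance: K_1 − x×(3298 − 3039) = K_2, so x = (K_1 − K_2)/(3298 − 3039) = 5617.61/259 = 21.7 km.

21.7 km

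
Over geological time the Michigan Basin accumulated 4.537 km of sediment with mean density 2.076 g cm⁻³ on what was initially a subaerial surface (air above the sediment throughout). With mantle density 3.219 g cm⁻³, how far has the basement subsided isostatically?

2.93 km

Subaerial load: s = t ρ_sed / ρ_m = 4.537 km × 2.076/3.219 = 2.93 km.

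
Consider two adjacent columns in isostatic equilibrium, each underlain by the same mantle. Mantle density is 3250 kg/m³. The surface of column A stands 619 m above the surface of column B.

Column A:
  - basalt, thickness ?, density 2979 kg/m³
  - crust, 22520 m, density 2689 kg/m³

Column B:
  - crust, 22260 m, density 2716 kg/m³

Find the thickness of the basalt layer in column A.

4670 m

Take the compensation level at the base of the deeper column (depth z_c below the surface of column A) and equate Σ ρ_i t_i down to z_c; mantle fills any gap and the z_c terms cancel.
Column A: x×2979 + 22520×2689 + (z_c − 22520 − x)×3250
Column B: 619×0 + 22260×2716 + (z_c − 619 − 22260)×3250
The z_c×3250 term appears on both sides and cancels. Collect the known terms of each column as K = Σ(ρt)_known − 3250 × (depth of known layers): K_A = 60556280 − 3250×22520 = −12633720; K_B = 60458160 − 3250×(619 + 22260) = −13898590.
Balance: K_A − x×(3250 − 2979) = K_B, so x = (K_A − K_B)/(3250 − 2979) = 1264870/271 = 4670 m.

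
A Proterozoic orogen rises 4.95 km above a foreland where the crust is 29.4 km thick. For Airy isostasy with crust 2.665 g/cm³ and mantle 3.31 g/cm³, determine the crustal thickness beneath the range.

54.8 km

Root depth r = h ρ_c / (ρ_m − ρ_c) = 4.95 km × 2.665 / 0.645 = 20.45 km.
Total thickness = T + h + r = 29.4 km + 4.95 km + 20.45 km = 54.8 km.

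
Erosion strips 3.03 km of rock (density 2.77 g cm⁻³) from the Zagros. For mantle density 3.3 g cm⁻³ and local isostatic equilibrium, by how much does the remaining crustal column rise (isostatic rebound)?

2.54 km

Unloading: uplift u = e ρ_c/ρ_m = 3.03 km × 2.77/3.3 = 2.54 km.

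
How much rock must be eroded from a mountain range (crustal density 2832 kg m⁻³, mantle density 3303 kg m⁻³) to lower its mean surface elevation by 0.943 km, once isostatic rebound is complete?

6.61 km

Net drop Δ = e − u = e − e ρ_c/ρ_m = e (ρ_m − ρ_c)/ρ_m.
e = Δ ρ_m/(ρ_m − ρ_c) = 0.943 km × 3303/471 = 6.61 km.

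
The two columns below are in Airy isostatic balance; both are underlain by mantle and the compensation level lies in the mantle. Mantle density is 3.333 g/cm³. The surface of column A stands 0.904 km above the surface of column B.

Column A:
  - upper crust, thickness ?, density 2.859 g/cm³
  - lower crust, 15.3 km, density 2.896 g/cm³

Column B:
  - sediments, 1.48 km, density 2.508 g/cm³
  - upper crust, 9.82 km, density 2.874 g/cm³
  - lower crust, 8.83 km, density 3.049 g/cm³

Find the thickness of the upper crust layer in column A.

Take the compensation level at the base of the deeper column (depth z_c below the surface of column A) and equate Σ ρ_i t_i down to z_c; mantle fills any gap and the z_c terms cancel.
Column A: x×2.859 + 15.3×2.896 + (z_c − 15.3 − x)×3.333
Column B: 0.904×0 + 1.48×2.508 + 9.82×2.874 + 8.83×3.049 + (z_c − 0.904 − 20.13)×3.333
The z_c×3.333 term appears on both sides and cancels. Collect the known terms of each column as K = Σ(ρt)_known − 3.333 × (depth of known layers): K_A = 44.3088 − 3.333×15.3 = −6.6861; K_B = 58.85719 − 3.333×(0.904 + 20.13) = −11.249132.
Balance: K_A − x×(3.333 − 2.859) = K_B, so x = (K_A − K_B)/(3.333 − 2.859) = 4.56303/0.474 = 9.63 km.

9.63 km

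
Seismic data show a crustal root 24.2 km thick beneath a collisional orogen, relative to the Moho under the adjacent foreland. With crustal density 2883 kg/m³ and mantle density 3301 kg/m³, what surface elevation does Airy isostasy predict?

3.51 km

For local isostatic compensation: ρ_c h = (ρ_m − ρ_c) r.
h = r (ρ_m − ρ_c) / ρ_c = 24.2 km × (3301 − 2883) / 2883 = 3.51 km.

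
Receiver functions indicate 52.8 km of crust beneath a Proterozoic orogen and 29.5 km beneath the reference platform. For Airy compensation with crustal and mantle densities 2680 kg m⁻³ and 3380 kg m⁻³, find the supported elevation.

Excess crust Δ = 52.8 km − 29.5 km = 23.3 km, split between elevation h and root r with h + r = Δ.
Airy balance ρ_c h = (ρ_m − ρ_c) r gives r = h ρ_c/(ρ_m − ρ_c), so h (1 + ρ_c/(ρ_m − ρ_c)) = Δ, i.e. h = Δ (ρ_m − ρ_c)/ρ_m.
h = 23.3 km × 700/3380 = 4.83 km.

4.83 km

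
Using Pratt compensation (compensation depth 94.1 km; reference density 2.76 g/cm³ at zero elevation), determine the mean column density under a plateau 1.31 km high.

Pratt balance: ρ_ref D = ρ (D + h).
ρ = ρ_ref D/(D + h) = 2.76 × 94.1 km/(94.1 km + 1.31 km) = 2.72 g/cm³.

2.72 g/cm³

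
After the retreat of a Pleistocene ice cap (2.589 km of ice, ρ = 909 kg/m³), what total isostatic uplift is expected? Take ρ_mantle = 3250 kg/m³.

Removing the load lets mantle flow back in; uplift u satisfies ρ_ice t = ρ_m u.
u = t ρ_ice/ρ_m = 2.589 km × 909/3250 = 0.724 km.

0.724 km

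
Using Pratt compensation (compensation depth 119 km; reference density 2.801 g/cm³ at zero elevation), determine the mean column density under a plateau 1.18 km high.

2.77 g/cm³

Pratt balance: ρ_ref D = ρ (D + h).
ρ = ρ_ref D/(D + h) = 2.801 × 119 km/(119 km + 1.18 km) = 2.77 g/cm³.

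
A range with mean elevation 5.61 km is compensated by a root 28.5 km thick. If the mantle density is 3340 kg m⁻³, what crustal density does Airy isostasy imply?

2790 kg m⁻³

ρ_c h = (ρ_m − ρ_c) r → ρ_c (h + r) = ρ_m r → ρ_c = ρ_m r / (h + r).
ρ_c = 3340 × 28.5 km / (5.61 km + 28.5 km) = 2790 kg m⁻³.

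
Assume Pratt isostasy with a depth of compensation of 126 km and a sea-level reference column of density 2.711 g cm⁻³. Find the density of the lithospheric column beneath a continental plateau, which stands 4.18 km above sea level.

Pratt balance: ρ_ref D = ρ (D + h).
ρ = ρ_ref D/(D + h) = 2.711 × 126 km/(126 km + 4.18 km) = 2.62 g cm⁻³.

2.62 g cm⁻³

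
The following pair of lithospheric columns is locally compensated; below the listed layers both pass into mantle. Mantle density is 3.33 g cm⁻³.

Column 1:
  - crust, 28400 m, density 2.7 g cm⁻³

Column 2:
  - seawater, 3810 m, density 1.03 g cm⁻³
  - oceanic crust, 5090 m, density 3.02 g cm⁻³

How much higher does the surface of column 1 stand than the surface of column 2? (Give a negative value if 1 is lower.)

For any compensation level in the mantle, the mantle terms cancel and isostasy reduces to e = (Σt_1 − Σt_2) − (Σ(ρt)_1 − Σ(ρt)_2) / ρ_m.
Σt_1 = 28400 m; Σt_2 = 8900 m; Σ(ρt)_1 = 76680; Σ(ρt)_2 = 19296.1 (in m·g cm⁻³).
e = (28400 − 8900) − (76680 − 19296.1) / 3.33 = 2270 m.

2270 m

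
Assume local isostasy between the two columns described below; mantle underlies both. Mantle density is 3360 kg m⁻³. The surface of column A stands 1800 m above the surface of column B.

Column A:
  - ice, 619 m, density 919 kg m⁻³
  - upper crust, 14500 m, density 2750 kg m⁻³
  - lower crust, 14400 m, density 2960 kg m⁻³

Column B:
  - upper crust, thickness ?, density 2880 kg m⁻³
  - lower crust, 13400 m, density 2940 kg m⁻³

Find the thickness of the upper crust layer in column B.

Take the compensation level at the base of the deeper column (depth z_c below the surface of column A) and equate Σ ρ_i t_i down to z_c; mantle fills any gap and the z_c terms cancel.
Column A: 619×919 + 14500×2750 + 14400×2960 + (z_c − 29519)×3360
Column B: 1800×0 + x×2880 + 13400×2940 + (z_c − 1800 − 13400 − x)×3360
The z_c×3360 term appears on both sides and cancels. Collect the known terms of each column as K = Σ(ρt)_known − 3360 × (depth of known layers): K_A = 83067861 − 3360×29519 = −16115979; K_B = 39396000 − 3360×(1800 + 13400) = −11676000.
Balance: K_A = K_B − x×(3360 − 2880), so x = (K_B − K_A)/(3360 − 2880) = 4439980/480 = 9250 m.

9250 m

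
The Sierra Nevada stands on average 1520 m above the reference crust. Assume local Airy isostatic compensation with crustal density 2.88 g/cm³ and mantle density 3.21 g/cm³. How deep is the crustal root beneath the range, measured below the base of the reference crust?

13300 m

Isostatic balance requires: the weight of the topography is balanced by the buoyancy of the root, ρ_c h = (ρ_m − ρ_c) r.
r = h · ρ_c / (ρ_m − ρ_c) = 1520 m × 2.88 / (3.21 − 2.88) = 13300 m.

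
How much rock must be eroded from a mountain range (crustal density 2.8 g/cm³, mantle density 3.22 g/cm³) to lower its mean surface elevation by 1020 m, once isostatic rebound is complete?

7820 m

Net drop Δ = e − u = e − e ρ_c/ρ_m = e (ρ_m − ρ_c)/ρ_m.
e = Δ ρ_m/(ρ_m − ρ_c) = 1020 m × 3.22/0.42 = 7820 m.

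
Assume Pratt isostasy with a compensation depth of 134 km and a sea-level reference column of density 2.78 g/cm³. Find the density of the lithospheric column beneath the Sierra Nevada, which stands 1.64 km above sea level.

Pratt balance: ρ_ref D = ρ (D + h).
ρ = ρ_ref D/(D + h) = 2.78 × 134 km/(134 km + 1.64 km) = 2.75 g/cm³.

2.75 g/cm³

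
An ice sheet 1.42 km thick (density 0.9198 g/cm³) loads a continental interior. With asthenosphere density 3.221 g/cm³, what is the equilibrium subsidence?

0.406 km

Isostatic balance requires: the ice load ρ_ice t is balanced by mantle displaced below, ρ_m s.
s = t ρ_ice / ρ_m = 1.42 km × 0.9198/3.221 = 0.406 km.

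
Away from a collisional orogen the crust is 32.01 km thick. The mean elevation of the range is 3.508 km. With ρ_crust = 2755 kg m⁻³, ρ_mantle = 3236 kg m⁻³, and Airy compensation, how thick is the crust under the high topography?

55.6 km

Root depth r = h ρ_c / (ρ_m − ρ_c) = 3.508 km × 2755 / 481 = 20.09 km.
Total thickness = T + h + r = 32.01 km + 3.508 km + 20.09 km = 55.6 km.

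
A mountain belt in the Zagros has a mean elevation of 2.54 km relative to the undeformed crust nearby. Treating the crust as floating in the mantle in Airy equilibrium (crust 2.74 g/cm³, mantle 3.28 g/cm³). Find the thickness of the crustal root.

12.9 km

Equating mass per unit area of the two columns: the weight of the topography is balanced by the buoyancy of the root, ρ_c h = (ρ_m − ρ_c) r.
r = h · ρ_c / (ρ_m − ρ_c) = 2.54 km × 2.74 / (3.28 − 2.74) = 12.9 km.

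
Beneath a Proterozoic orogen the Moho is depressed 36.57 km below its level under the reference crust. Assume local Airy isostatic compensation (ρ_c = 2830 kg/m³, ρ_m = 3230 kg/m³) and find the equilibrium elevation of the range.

Balancing pressure at the compensation depth: ρ_c h = (ρ_m − ρ_c) r.
h = r (ρ_m − ρ_c) / ρ_c = 36.57 km × (3230 − 2830) / 2830 = 5.17 km.

5.17 km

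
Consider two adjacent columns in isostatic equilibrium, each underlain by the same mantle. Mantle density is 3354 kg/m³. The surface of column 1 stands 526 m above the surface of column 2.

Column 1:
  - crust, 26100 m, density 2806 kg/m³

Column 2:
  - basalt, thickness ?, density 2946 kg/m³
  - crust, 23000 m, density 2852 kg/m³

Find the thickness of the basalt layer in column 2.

Take the compensation level at the base of the deeper column (depth z_c below the surface of column 1) and equate Σ ρ_i t_i down to z_c; mantle fills any gap and the z_c terms cancel.
Column 1: 26100×2806 + (z_c − 26100)×3354
Column 2: 526×0 + x×2946 + 23000×2852 + (z_c − 526 − 23000 − x)×3354
The z_c×3354 term appears on both sides and cancels. Collect the known terms of each column as K = Σ(ρt)_known − 3354 × (depth of known layers): K_1 = 73236600 − 3354×26100 = −14302800; K_2 = 65596000 − 3354×(526 + 23000) = −13310204.
Balance: K_1 = K_2 − x×(3354 − 2946), so x = (K_2 − K_1)/(3354 − 2946) = 992596/408 = 2430 m.

2430 m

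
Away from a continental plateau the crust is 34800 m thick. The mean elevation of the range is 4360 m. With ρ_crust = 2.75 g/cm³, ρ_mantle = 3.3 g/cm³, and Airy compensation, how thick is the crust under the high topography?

Root depth r = h ρ_c / (ρ_m − ρ_c) = 4360 m × 2.75 / 0.55 = 21800 m.
Total thickness = T + h + r = 34800 m + 4360 m + 21800 m = 61000 m.

61000 m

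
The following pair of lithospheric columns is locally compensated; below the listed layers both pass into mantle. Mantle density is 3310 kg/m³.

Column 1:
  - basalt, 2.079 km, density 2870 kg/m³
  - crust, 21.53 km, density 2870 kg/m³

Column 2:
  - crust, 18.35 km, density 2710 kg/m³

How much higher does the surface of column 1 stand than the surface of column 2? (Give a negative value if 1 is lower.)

−0.188 km

For any compensation level in the mantle, the mantle terms cancel and isostasy reduces to e = (Σt_1 − Σt_2) − (Σ(ρt)_1 − Σ(ρt)_2) / ρ_m.
Σt_1 = 23.609 km; Σt_2 = 18.35 km; Σ(ρt)_1 = 67757.83; Σ(ρt)_2 = 49728.5 (in km·kg/m³).
e = (23.609 − 18.35) − (67757.83 − 49728.5) / 3310 = −0.188 km.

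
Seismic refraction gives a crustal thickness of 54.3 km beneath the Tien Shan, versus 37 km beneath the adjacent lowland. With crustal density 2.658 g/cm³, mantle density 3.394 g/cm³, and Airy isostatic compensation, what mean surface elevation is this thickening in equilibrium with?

Excess crust Δ = 54.3 km − 37 km = 17.3 km, split between elevation h and root r with h + r = Δ.
Airy balance ρ_c h = (ρ_m − ρ_c) r gives r = h ρ_c/(ρ_m − ρ_c), so h (1 + ρ_c/(ρ_m − ρ_c)) = Δ, i.e. h = Δ (ρ_m − ρ_c)/ρ_m.
h = 17.3 km × 0.736/3.394 = 3.75 km.

3.75 km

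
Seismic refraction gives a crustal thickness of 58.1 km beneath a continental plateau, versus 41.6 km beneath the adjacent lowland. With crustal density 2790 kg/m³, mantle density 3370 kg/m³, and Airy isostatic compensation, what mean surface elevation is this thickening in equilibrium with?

Excess crust Δ = 58.1 km − 41.6 km = 16.5 km, split between elevation h and root r with h + r = Δ.
Airy balance ρ_c h = (ρ_m − ρ_c) r gives r = h ρ_c/(ρ_m − ρ_c), so h (1 + ρ_c/(ρ_m − ρ_c)) = Δ, i.e. h = Δ (ρ_m − ρ_c)/ρ_m.
h = 16.5 km × 580/3370 = 2.84 km.

2.84 km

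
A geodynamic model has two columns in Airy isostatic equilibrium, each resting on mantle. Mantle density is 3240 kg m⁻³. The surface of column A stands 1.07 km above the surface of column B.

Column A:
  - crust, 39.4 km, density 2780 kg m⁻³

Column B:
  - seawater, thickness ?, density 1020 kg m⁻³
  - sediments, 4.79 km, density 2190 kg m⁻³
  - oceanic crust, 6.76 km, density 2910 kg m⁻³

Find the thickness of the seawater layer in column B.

Take the compensation level at the base of the deeper column (depth z_c below the surface of column A) and equate Σ ρ_i t_i down to z_c; mantle fills any gap and the z_c terms cancel.
Column A: 39.4×2780 + (z_c − 39.4)×3240
Column B: 1.07×0 + x×1020 + 4.79×2190 + 6.76×2910 + (z_c − 1.07 − 11.55 − x)×3240
The z_c×3240 term appears on both sides and cancels. Collect the known terms of each column as K = Σ(ρt)_known − 3240 × (depth of known layers): K_A = 109532 − 3240×39.4 = −18124; K_B = 30161.7 − 3240×(1.07 + 11.55) = −10727.1.
Balance: K_A = K_B − x×(3240 − 1020), so x = (K_B − K_A)/(3240 − 1020) = 7396.9/2220 = 3.33 km.

3.33 km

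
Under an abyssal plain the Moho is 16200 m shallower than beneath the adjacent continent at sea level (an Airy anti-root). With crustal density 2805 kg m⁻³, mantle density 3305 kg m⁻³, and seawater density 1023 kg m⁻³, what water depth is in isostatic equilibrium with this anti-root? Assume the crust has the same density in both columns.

Replacing a thickness d of crust by seawater at the top must be balanced by replacing crust with mantle at the base: d (ρ_c − ρ_w) = a (ρ_m − ρ_c).
d = a (ρ_m − ρ_c)/(ρ_c − ρ_w) = 16200 m × 500/1782 = 4550 m.

4550 m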